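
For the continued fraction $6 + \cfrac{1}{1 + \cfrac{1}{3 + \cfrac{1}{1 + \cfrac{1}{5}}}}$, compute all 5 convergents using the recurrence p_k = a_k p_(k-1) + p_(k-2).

Using the convergent recurrence p_i = a_i*p_{i-1} + p_{i-2}, q_i = a_i*q_{i-1} + q_{i-2} with p_{-2}=0, p_{-1}=1, q_{-2}=1, q_{-1}=0:
  i=0: a_0=6, p_0 = 6*1 + 0 = 6, q_0 = 6*0 + 1 = 1.
  i=1: a_1=1, p_1 = 1*6 + 1 = 7, q_1 = 1*1 + 0 = 1.
  i=2: a_2=3, p_2 = 3*7 + 6 = 27, q_2 = 3*1 + 1 = 4.
  i=3: a_3=1, p_3 = 1*27 + 7 = 34, q_3 = 1*4 + 1 = 5.
  i=4: a_4=5, p_4 = 5*34 + 27 = 197, q_4 = 5*5 + 4 = 29.

6/1, 7/1, 27/4, 34/5, 197/29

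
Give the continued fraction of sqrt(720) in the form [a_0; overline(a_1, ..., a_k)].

Write x_i = (sqrt(720) + m_i)/d_i with (m_0, d_0) = (0, 1). a_0 = floor(sqrt(720)) = 26, since 26^2 = 676 <= 720 < 729 = 27^2.
Iterate m_{i+1} = d_i*a_i - m_i, d_{i+1} = (720 - m_{i+1}^2)/d_i, a_{i+1} = floor((a_0 + m_{i+1})/d_{i+1}):
  m_1 = 1*26 - 0 = 26, d_1 = (720 - 26^2)/1 = 44/1 = 44, a_1 = floor((26 + 26)/44) = 1.
  m_2 = 44*1 - 26 = 18, d_2 = (720 - 18^2)/44 = 396/44 = 9, a_2 = floor((26 + 18)/9) = 4.
  m_3 = 9*4 - 18 = 18, d_3 = (720 - 18^2)/9 = 396/9 = 44, a_3 = floor((26 + 18)/44) = 1.
  m_4 = 44*1 - 18 = 26, d_4 = (720 - 26^2)/44 = 44/44 = 1, a_4 = floor((26 + 26)/1) = 52.
  m_5 = 1*52 - 26 = 26, d_5 = (720 - 26^2)/1 = 44/1 = 44: (m_5, d_5) = (m_1, d_1) = (26, 44), so from here the quotients repeat a_1, ..., a_4; the period length is 4.
Hence the expansion of sqrt(720) is a_0 = 26 followed by the repeating block 1, 4, 1, 52 (period 4).

[26; overline(1, 4, 1, 52)]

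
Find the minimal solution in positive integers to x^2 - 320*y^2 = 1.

(x, y) = (161, 9)

First expand sqrt(320) as a continued fraction. With x_i = (sqrt(320) + m_i)/d_i and (m_0, d_0) = (0, 1): a_0 = floor(sqrt(320)) = 17, since 17^2 = 289 <= 320 < 324 = 18^2.
Iterate m_{i+1} = d_i*a_i - m_i, d_{i+1} = (320 - m_{i+1}^2)/d_i, a_{i+1} = floor((a_0 + m_{i+1})/d_{i+1}):
  m_1 = 1*17 - 0 = 17, d_1 = (320 - 17^2)/1 = 31/1 = 31, a_1 = floor((17 + 17)/31) = 1.
  m_2 = 31*1 - 17 = 14, d_2 = (320 - 14^2)/31 = 124/31 = 4, a_2 = floor((17 + 14)/4) = 7.
  m_3 = 4*7 - 14 = 14, d_3 = (320 - 14^2)/4 = 124/4 = 31, a_3 = floor((17 + 14)/31) = 1.
  m_4 = 31*1 - 14 = 17, d_4 = (320 - 17^2)/31 = 31/31 = 1, a_4 = floor((17 + 17)/1) = 34.
  m_5 = 1*34 - 17 = 17, d_5 = (320 - 17^2)/1 = 31/1 = 31: (m_5, d_5) = (m_1, d_1) = (17, 31), so from here the quotients repeat a_1, ..., a_4; the period length is 4.
So sqrt(320) = [17; (1, 7, 1, 34)] with period length k = 4.
k is even, so the fundamental solution of x^2 - 320y^2 = 1 is (p_{k-1}, q_{k-1}) = (p_3, q_3); compute convergents through index 3.
Convergents (p_i = a_i*p_{i-1} + p_{i-2}, q_i = a_i*q_{i-1} + q_{i-2} with p_{-2}=0, p_{-1}=1, q_{-2}=1, q_{-1}=0):
  i=0: a_0=17, p_0 = 17*1 + 0 = 17, q_0 = 17*0 + 1 = 1.
  i=1: a_1=1, p_1 = 1*17 + 1 = 18, q_1 = 1*1 + 0 = 1.
  i=2: a_2=7, p_2 = 7*18 + 17 = 143, q_2 = 7*1 + 1 = 8.
  i=3: a_3=1, p_3 = 1*143 + 18 = 161, q_3 = 1*8 + 1 = 9.
Check: 161^2 - 320*9^2 = 25921 - 25920 = 1, so (x, y) = (161, 9) solves the equation, and by the theorem it is the least positive solution.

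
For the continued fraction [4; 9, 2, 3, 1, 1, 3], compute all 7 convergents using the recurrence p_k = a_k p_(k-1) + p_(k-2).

4/1, 37/9, 78/19, 271/66, 349/85, 620/151, 2209/538

Using the convergent recurrence p_i = a_i*p_{i-1} + p_{i-2}, q_i = a_i*q_{i-1} + q_{i-2} with p_{-2}=0, p_{-1}=1, q_{-2}=1, q_{-1}=0:
  i=0: a_0=4, p_0 = 4*1 + 0 = 4, q_0 = 4*0 + 1 = 1.
  i=1: a_1=9, p_1 = 9*4 + 1 = 37, q_1 = 9*1 + 0 = 9.
  i=2: a_2=2, p_2 = 2*37 + 4 = 78, q_2 = 2*9 + 1 = 19.
  i=3: a_3=3, p_3 = 3*78 + 37 = 271, q_3 = 3*19 + 9 = 66.
  i=4: a_4=1, p_4 = 1*271 + 78 = 349, q_4 = 1*66 + 19 = 85.
  i=5: a_5=1, p_5 = 1*349 + 271 = 620, q_5 = 1*85 + 66 = 151.
  i=6: a_6=3, p_6 = 3*620 + 349 = 2209, q_6 = 3*151 + 85 = 538.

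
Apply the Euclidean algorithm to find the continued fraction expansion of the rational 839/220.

[3; 1, 4, 2, 1, 2, 1, 3]

Run the Euclidean algorithm on 839 and 220; the successive quotients are the partial quotients a_0, a_1, ... (each step inverts the fractional part left over by the previous one):
  839 = 3*220 + 179, so a_0 = 3.
  220 = 1*179 + 41, so a_1 = 1.
  179 = 4*41 + 15, so a_2 = 4.
  41 = 2*15 + 11, so a_3 = 2.
  15 = 1*11 + 4, so a_4 = 1.
  11 = 2*4 + 3, so a_5 = 2.
  4 = 1*3 + 1, so a_6 = 1.
  3 = 3*1 + 0, so a_7 = 3.
The remainder reaches 0 after 8 divisions, so the expansion has 8 partial quotients, read off in order.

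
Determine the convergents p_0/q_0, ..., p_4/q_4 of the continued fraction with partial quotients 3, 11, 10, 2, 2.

Using the convergent recurrence p_i = a_i*p_{i-1} + p_{i-2}, q_i = a_i*q_{i-1} + q_{i-2} with p_{-2}=0, p_{-1}=1, q_{-2}=1, q_{-1}=0:
  i=0: a_0=3, p_0 = 3*1 + 0 = 3, q_0 = 3*0 + 1 = 1.
  i=1: a_1=11, p_1 = 11*3 + 1 = 34, q_1 = 11*1 + 0 = 11.
  i=2: a_2=10, p_2 = 10*34 + 3 = 343, q_2 = 10*11 + 1 = 111.
  i=3: a_3=2, p_3 = 2*343 + 34 = 720, q_3 = 2*111 + 11 = 233.
  i=4: a_4=2, p_4 = 2*720 + 343 = 1783, q_4 = 2*233 + 111 = 577.

3/1, 34/11, 343/111, 720/233, 1783/577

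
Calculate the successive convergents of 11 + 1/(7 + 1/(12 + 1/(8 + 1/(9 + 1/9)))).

11/1, 78/7, 947/85, 7654/687, 69833/6268, 636151/57099

Using the convergent recurrence p_i = a_i*p_{i-1} + p_{i-2}, q_i = a_i*q_{i-1} + q_{i-2} with p_{-2}=0, p_{-1}=1, q_{-2}=1, q_{-1}=0:
  i=0: a_0=11, p_0 = 11*1 + 0 = 11, q_0 = 11*0 + 1 = 1.
  i=1: a_1=7, p_1 = 7*11 + 1 = 78, q_1 = 7*1 + 0 = 7.
  i=2: a_2=12, p_2 = 12*78 + 11 = 947, q_2 = 12*7 + 1 = 85.
  i=3: a_3=8, p_3 = 8*947 + 78 = 7654, q_3 = 8*85 + 7 = 687.
  i=4: a_4=9, p_4 = 9*7654 + 947 = 69833, q_4 = 9*687 + 85 = 6268.
  i=5: a_5=9, p_5 = 9*69833 + 7654 = 636151, q_5 = 9*6268 + 687 = 57099.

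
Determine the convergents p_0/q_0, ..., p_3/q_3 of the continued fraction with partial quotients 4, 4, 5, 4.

4/1, 17/4, 89/21, 373/88

Using the convergent recurrence p_i = a_i*p_{i-1} + p_{i-2}, q_i = a_i*q_{i-1} + q_{i-2} with p_{-2}=0, p_{-1}=1, q_{-2}=1, q_{-1}=0:
  i=0: a_0=4, p_0 = 4*1 + 0 = 4, q_0 = 4*0 + 1 = 1.
  i=1: a_1=4, p_1 = 4*4 + 1 = 17, q_1 = 4*1 + 0 = 4.
  i=2: a_2=5, p_2 = 5*17 + 4 = 89, q_2 = 5*4 + 1 = 21.
  i=3: a_3=4, p_3 = 4*89 + 17 = 373, q_3 = 4*21 + 4 = 88.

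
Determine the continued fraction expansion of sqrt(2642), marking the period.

Write x_i = (sqrt(2642) + m_i)/d_i with (m_0, d_0) = (0, 1). a_0 = floor(sqrt(2642)) = 51, since 51^2 = 2601 <= 2642 < 2704 = 52^2.
Iterate m_{i+1} = d_i*a_i - m_i, d_{i+1} = (2642 - m_{i+1}^2)/d_i, a_{i+1} = floor((a_0 + m_{i+1})/d_{i+1}):
  m_1 = 1*51 - 0 = 51, d_1 = (2642 - 51^2)/1 = 41/1 = 41, a_1 = floor((51 + 51)/41) = 2.
  m_2 = 41*2 - 51 = 31, d_2 = (2642 - 31^2)/41 = 1681/41 = 41, a_2 = floor((51 + 31)/41) = 2.
  m_3 = 41*2 - 31 = 51, d_3 = (2642 - 51^2)/41 = 41/41 = 1, a_3 = floor((51 + 51)/1) = 102.
  m_4 = 1*102 - 51 = 51, d_4 = (2642 - 51^2)/1 = 41/1 = 41: (m_4, d_4) = (m_1, d_1) = (51, 41), so from here the quotients repeat a_1, ..., a_3; the period length is 3.
Hence the expansion of sqrt(2642) is a_0 = 51 followed by the repeating block 2, 2, 102 (period 3).

[51; (2, 2, 102)]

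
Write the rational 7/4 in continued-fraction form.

[1; 1, 3]

Run the Euclidean algorithm on 7 and 4; the successive quotients are the partial quotients a_0, a_1, ... (each step inverts the fractional part left over by the previous one):
  7 = 1*4 + 3, so a_0 = 1.
  4 = 1*3 + 1, so a_1 = 1.
  3 = 3*1 + 0, so a_2 = 3.
The remainder reaches 0 after 3 divisions, so the expansion has 3 partial quotients, read off in order.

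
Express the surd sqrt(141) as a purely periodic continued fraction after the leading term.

Write x_i = (sqrt(141) + m_i)/d_i with (m_0, d_0) = (0, 1). a_0 = floor(sqrt(141)) = 11, since 11^2 = 121 <= 141 < 144 = 12^2.
Iterate m_{i+1} = d_i*a_i - m_i, d_{i+1} = (141 - m_{i+1}^2)/d_i, a_{i+1} = floor((a_0 + m_{i+1})/d_{i+1}):
  m_1 = 1*11 - 0 = 11, d_1 = (141 - 11^2)/1 = 20/1 = 20, a_1 = floor((11 + 11)/20) = 1.
  m_2 = 20*1 - 11 = 9, d_2 = (141 - 9^2)/20 = 60/20 = 3, a_2 = floor((11 + 9)/3) = 6.
  m_3 = 3*6 - 9 = 9, d_3 = (141 - 9^2)/3 = 60/3 = 20, a_3 = floor((11 + 9)/20) = 1.
  m_4 = 20*1 - 9 = 11, d_4 = (141 - 11^2)/20 = 20/20 = 1, a_4 = floor((11 + 11)/1) = 22.
  m_5 = 1*22 - 11 = 11, d_5 = (141 - 11^2)/1 = 20/1 = 20: (m_5, d_5) = (m_1, d_1) = (11, 20), so from here the quotients repeat a_1, ..., a_4; the period length is 4.
Hence the expansion of sqrt(141) is a_0 = 11 followed by the repeating block 1, 6, 1, 22 (period 4).

[11; (1, 6, 1, 22)]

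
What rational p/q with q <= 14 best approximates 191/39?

Expand x = 191/39 as a continued fraction with the Euclidean algorithm:
  191 = 4*39 + 35, so a_0 = 4.
  39 = 1*35 + 4, so a_1 = 1.
  35 = 8*4 + 3, so a_2 = 8.
  4 = 1*3 + 1, so a_3 = 1.
  3 = 3*1 + 0, so a_4 = 3.
so x = [4; 1, 8, 1, 3].
Convergents (p_i = a_i*p_{i-1} + p_{i-2}, q_i = a_i*q_{i-1} + q_{i-2} with p_{-2}=0, p_{-1}=1, q_{-2}=1, q_{-1}=0), until the denominator exceeds 14:
  i=0: a_0=4, p_0 = 4*1 + 0 = 4, q_0 = 4*0 + 1 = 1.
  i=1: a_1=1, p_1 = 1*4 + 1 = 5, q_1 = 1*1 + 0 = 1.
  i=2: a_2=8, p_2 = 8*5 + 4 = 44, q_2 = 8*1 + 1 = 9.
  i=3: a_3=1, p_3 = 1*44 + 5 = 49, q_3 = 1*9 + 1 = 10.
  i=4: a_4=3, p_4 = 3*49 + 44 = 191, q_4 = 3*10 + 9 = 39.
q_4 = 39 > 14, so the last convergent with denominator <= 14 is p_3/q_3 = 49/10.
The closest fraction with denominator <= 14 is either p_3/q_3 or the intermediate fraction (k*p_3 + p_2)/(k*q_3 + q_2) with the largest k >= 1 whose denominator stays <= 14; these approach x as k grows, and every other convergent or intermediate fraction in range is farther away.
Largest k: floor((14 - q_2)/q_3) = floor((14 - 9)/10) = 0.
Since k = 0, no intermediate fraction beyond p_3/q_3 has denominator <= 14, so the convergent 49/10 is the closest (its error is |191*10 - 49*39|/(39*10) = 1/390).

49/10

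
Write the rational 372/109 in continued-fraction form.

Run the Euclidean algorithm on 372 and 109; the successive quotients are the partial quotients a_0, a_1, ... (each step inverts the fractional part left over by the previous one):
  372 = 3*109 + 45, so a_0 = 3.
  109 = 2*45 + 19, so a_1 = 2.
  45 = 2*19 + 7, so a_2 = 2.
  19 = 2*7 + 5, so a_3 = 2.
  7 = 1*5 + 2, so a_4 = 1.
  5 = 2*2 + 1, so a_5 = 2.
  2 = 2*1 + 0, so a_6 = 2.
The remainder reaches 0 after 7 divisions, so the expansion has 7 partial quotients, read off in order.

[3; 2, 2, 2, 1, 2, 2]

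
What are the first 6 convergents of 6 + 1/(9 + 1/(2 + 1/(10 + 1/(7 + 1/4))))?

Using the convergent recurrence p_i = a_i*p_{i-1} + p_{i-2}, q_i = a_i*q_{i-1} + q_{i-2} with p_{-2}=0, p_{-1}=1, q_{-2}=1, q_{-1}=0:
  i=0: a_0=6, p_0 = 6*1 + 0 = 6, q_0 = 6*0 + 1 = 1.
  i=1: a_1=9, p_1 = 9*6 + 1 = 55, q_1 = 9*1 + 0 = 9.
  i=2: a_2=2, p_2 = 2*55 + 6 = 116, q_2 = 2*9 + 1 = 19.
  i=3: a_3=10, p_3 = 10*116 + 55 = 1215, q_3 = 10*19 + 9 = 199.
  i=4: a_4=7, p_4 = 7*1215 + 116 = 8621, q_4 = 7*199 + 19 = 1412.
  i=5: a_5=4, p_5 = 4*8621 + 1215 = 35699, q_5 = 4*1412 + 199 = 5847.

6/1, 55/9, 116/19, 1215/199, 8621/1412, 35699/5847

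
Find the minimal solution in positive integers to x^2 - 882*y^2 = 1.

First expand sqrt(882) as a continued fraction. With x_i = (sqrt(882) + m_i)/d_i and (m_0, d_0) = (0, 1): a_0 = floor(sqrt(882)) = 29, since 29^2 = 841 <= 882 < 900 = 30^2.
Iterate m_{i+1} = d_i*a_i - m_i, d_{i+1} = (882 - m_{i+1}^2)/d_i, a_{i+1} = floor((a_0 + m_{i+1})/d_{i+1}):
  m_1 = 1*29 - 0 = 29, d_1 = (882 - 29^2)/1 = 41/1 = 41, a_1 = floor((29 + 29)/41) = 1.
  m_2 = 41*1 - 29 = 12, d_2 = (882 - 12^2)/41 = 738/41 = 18, a_2 = floor((29 + 12)/18) = 2.
  m_3 = 18*2 - 12 = 24, d_3 = (882 - 24^2)/18 = 306/18 = 17, a_3 = floor((29 + 24)/17) = 3.
  m_4 = 17*3 - 24 = 27, d_4 = (882 - 27^2)/17 = 153/17 = 9, a_4 = floor((29 + 27)/9) = 6.
  m_5 = 9*6 - 27 = 27, d_5 = (882 - 27^2)/9 = 153/9 = 17, a_5 = floor((29 + 27)/17) = 3.
  m_6 = 17*3 - 27 = 24, d_6 = (882 - 24^2)/17 = 306/17 = 18, a_6 = floor((29 + 24)/18) = 2.
  m_7 = 18*2 - 24 = 12, d_7 = (882 - 12^2)/18 = 738/18 = 41, a_7 = floor((29 + 12)/41) = 1.
  m_8 = 41*1 - 12 = 29, d_8 = (882 - 29^2)/41 = 41/41 = 1, a_8 = floor((29 + 29)/1) = 58.
  m_9 = 1*58 - 29 = 29, d_9 = (882 - 29^2)/1 = 41/1 = 41: (m_9, d_9) = (m_1, d_1) = (29, 41), so from here the quotients repeat a_1, ..., a_8; the period length is 8.
So sqrt(882) = [29; (1, 2, 3, 6, 3, 2, 1, 58)] with period length k = 8.
k is even, so the fundamental solution of x^2 - 882y^2 = 1 is (p_{k-1}, q_{k-1}) = (p_7, q_7); compute convergents through index 7.
Convergents (p_i = a_i*p_{i-1} + p_{i-2}, q_i = a_i*q_{i-1} + q_{i-2} with p_{-2}=0, p_{-1}=1, q_{-2}=1, q_{-1}=0):
  i=0: a_0=29, p_0 = 29*1 + 0 = 29, q_0 = 29*0 + 1 = 1.
  i=1: a_1=1, p_1 = 1*29 + 1 = 30, q_1 = 1*1 + 0 = 1.
  i=2: a_2=2, p_2 = 2*30 + 29 = 89, q_2 = 2*1 + 1 = 3.
  i=3: a_3=3, p_3 = 3*89 + 30 = 297, q_3 = 3*3 + 1 = 10.
  i=4: a_4=6, p_4 = 6*297 + 89 = 1871, q_4 = 6*10 + 3 = 63.
  i=5: a_5=3, p_5 = 3*1871 + 297 = 5910, q_5 = 3*63 + 10 = 199.
  i=6: a_6=2, p_6 = 2*5910 + 1871 = 13691, q_6 = 2*199 + 63 = 461.
  i=7: a_7=1, p_7 = 1*13691 + 5910 = 19601, q_7 = 1*461 + 199 = 660.
Check: 19601^2 - 882*660^2 = 384199201 - 384199200 = 1, so (x, y) = (19601, 660) solves the equation, and by the theorem it is the least positive solution.

(x, y) = (19601, 660)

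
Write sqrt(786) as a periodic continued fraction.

[28; (28, 56)]

Write x_i = (sqrt(786) + m_i)/d_i with (m_0, d_0) = (0, 1). a_0 = floor(sqrt(786)) = 28, since 28^2 = 784 <= 786 < 841 = 29^2.
Iterate m_{i+1} = d_i*a_i - m_i, d_{i+1} = (786 - m_{i+1}^2)/d_i, a_{i+1} = floor((a_0 + m_{i+1})/d_{i+1}):
  m_1 = 1*28 - 0 = 28, d_1 = (786 - 28^2)/1 = 2/1 = 2, a_1 = floor((28 + 28)/2) = 28.
  m_2 = 2*28 - 28 = 28, d_2 = (786 - 28^2)/2 = 2/2 = 1, a_2 = floor((28 + 28)/1) = 56.
  m_3 = 1*56 - 28 = 28, d_3 = (786 - 28^2)/1 = 2/1 = 2: (m_3, d_3) = (m_1, d_1) = (28, 2), so from here the quotients repeat a_1, a_2; the period length is 2.
Hence the expansion of sqrt(786) is a_0 = 28 followed by the repeating block 28, 56 (period 2).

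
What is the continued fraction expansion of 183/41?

Run the Euclidean algorithm on 183 and 41; the successive quotients are the partial quotients a_0, a_1, ... (each step inverts the fractional part left over by the previous one):
  183 = 4*41 + 19, so a_0 = 4.
  41 = 2*19 + 3, so a_1 = 2.
  19 = 6*3 + 1, so a_2 = 6.
  3 = 3*1 + 0, so a_3 = 3.
The remainder reaches 0 after 4 divisions, so the expansion has 4 partial quotients, read off in order.

[4; 2, 6, 3]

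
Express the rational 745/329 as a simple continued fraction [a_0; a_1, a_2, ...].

Run the Euclidean algorithm on 745 and 329; the successive quotients are the partial quotients a_0, a_1, ... (each step inverts the fractional part left over by the previous one):
  745 = 2*329 + 87, so a_0 = 2.
  329 = 3*87 + 68, so a_1 = 3.
  87 = 1*68 + 19, so a_2 = 1.
  68 = 3*19 + 11, so a_3 = 3.
  19 = 1*11 + 8, so a_4 = 1.
  11 = 1*8 + 3, so a_5 = 1.
  8 = 2*3 + 2, so a_6 = 2.
  3 = 1*2 + 1, so a_7 = 1.
  2 = 2*1 + 0, so a_8 = 2.
The remainder reaches 0 after 9 divisions, so the expansion has 9 partial quotients, read off in order.

[2; 3, 1, 3, 1, 1, 2, 1, 2]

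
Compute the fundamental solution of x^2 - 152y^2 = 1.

First expand sqrt(152) as a continued fraction. With x_i = (sqrt(152) + m_i)/d_i and (m_0, d_0) = (0, 1): a_0 = floor(sqrt(152)) = 12, since 12^2 = 144 <= 152 < 169 = 13^2.
Iterate m_{i+1} = d_i*a_i - m_i, d_{i+1} = (152 - m_{i+1}^2)/d_i, a_{i+1} = floor((a_0 + m_{i+1})/d_{i+1}):
  m_1 = 1*12 - 0 = 12, d_1 = (152 - 12^2)/1 = 8/1 = 8, a_1 = floor((12 + 12)/8) = 3.
  m_2 = 8*3 - 12 = 12, d_2 = (152 - 12^2)/8 = 8/8 = 1, a_2 = floor((12 + 12)/1) = 24.
  m_3 = 1*24 - 12 = 12, d_3 = (152 - 12^2)/1 = 8/1 = 8: (m_3, d_3) = (m_1, d_1) = (12, 8), so from here the quotients repeat a_1, a_2; the period length is 2.
So sqrt(152) = [12; (3, 24)] with period length k = 2.
k is even, so the fundamental solution of x^2 - 152y^2 = 1 is (p_{k-1}, q_{k-1}) = (p_1, q_1); compute convergents through index 1.
Convergents (p_i = a_i*p_{i-1} + p_{i-2}, q_i = a_i*q_{i-1} + q_{i-2} with p_{-2}=0, p_{-1}=1, q_{-2}=1, q_{-1}=0):
  i=0: a_0=12, p_0 = 12*1 + 0 = 12, q_0 = 12*0 + 1 = 1.
  i=1: a_1=3, p_1 = 3*12 + 1 = 37, q_1 = 3*1 + 0 = 3.
Check: 37^2 - 152*3^2 = 1369 - 1368 = 1, so (x, y) = (37, 3) solves the equation, and by the theorem it is the least positive solution.

(x, y) = (37, 3)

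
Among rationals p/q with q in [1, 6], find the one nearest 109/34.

16/5

Expand x = 109/34 as a continued fraction with the Euclidean algorithm:
  109 = 3*34 + 7, so a_0 = 3.
  34 = 4*7 + 6, so a_1 = 4.
  7 = 1*6 + 1, so a_2 = 1.
  6 = 6*1 + 0, so a_3 = 6.
so x = [3; 4, 1, 6].
Convergents (p_i = a_i*p_{i-1} + p_{i-2}, q_i = a_i*q_{i-1} + q_{i-2} with p_{-2}=0, p_{-1}=1, q_{-2}=1, q_{-1}=0), until the denominator exceeds 6:
  i=0: a_0=3, p_0 = 3*1 + 0 = 3, q_0 = 3*0 + 1 = 1.
  i=1: a_1=4, p_1 = 4*3 + 1 = 13, q_1 = 4*1 + 0 = 4.
  i=2: a_2=1, p_2 = 1*13 + 3 = 16, q_2 = 1*4 + 1 = 5.
  i=3: a_3=6, p_3 = 6*16 + 13 = 109, q_3 = 6*5 + 4 = 34.
q_3 = 34 > 6, so the last convergent with denominator <= 6 is p_2/q_2 = 16/5.
The closest fraction with denominator <= 6 is either p_2/q_2 or the intermediate fraction (k*p_2 + p_1)/(k*q_2 + q_1) with the largest k >= 1 whose denominator stays <= 6; these approach x as k grows, and every other convergent or intermediate fraction in range is farther away.
Largest k: floor((6 - q_1)/q_2) = floor((6 - 4)/5) = 0.
Since k = 0, no intermediate fraction beyond p_2/q_2 has denominator <= 6, so the convergent 16/5 is the closest (its error is |109*5 - 16*34|/(34*5) = 1/170).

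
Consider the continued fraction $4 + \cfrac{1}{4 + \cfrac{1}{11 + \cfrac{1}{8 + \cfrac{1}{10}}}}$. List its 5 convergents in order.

4/1, 17/4, 191/45, 1545/364, 15641/3685

Using the convergent recurrence p_i = a_i*p_{i-1} + p_{i-2}, q_i = a_i*q_{i-1} + q_{i-2} with p_{-2}=0, p_{-1}=1, q_{-2}=1, q_{-1}=0:
  i=0: a_0=4, p_0 = 4*1 + 0 = 4, q_0 = 4*0 + 1 = 1.
  i=1: a_1=4, p_1 = 4*4 + 1 = 17, q_1 = 4*1 + 0 = 4.
  i=2: a_2=11, p_2 = 11*17 + 4 = 191, q_2 = 11*4 + 1 = 45.
  i=3: a_3=8, p_3 = 8*191 + 17 = 1545, q_3 = 8*45 + 4 = 364.
  i=4: a_4=10, p_4 = 10*1545 + 191 = 15641, q_4 = 10*364 + 45 = 3685.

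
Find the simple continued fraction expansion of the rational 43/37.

[1; 6, 6]

Run the Euclidean algorithm on 43 and 37; the successive quotients are the partial quotients a_0, a_1, ... (each step inverts the fractional part left over by the previous one):
  43 = 1*37 + 6, so a_0 = 1.
  37 = 6*6 + 1, so a_1 = 6.
  6 = 6*1 + 0, so a_2 = 6.
The remainder reaches 0 after 3 divisions, so the expansion has 3 partial quotients, read off in order.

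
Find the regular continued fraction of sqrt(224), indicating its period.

Write x_i = (sqrt(224) + m_i)/d_i with (m_0, d_0) = (0, 1). a_0 = floor(sqrt(224)) = 14, since 14^2 = 196 <= 224 < 225 = 15^2.
Iterate m_{i+1} = d_i*a_i - m_i, d_{i+1} = (224 - m_{i+1}^2)/d_i, a_{i+1} = floor((a_0 + m_{i+1})/d_{i+1}):
  m_1 = 1*14 - 0 = 14, d_1 = (224 - 14^2)/1 = 28/1 = 28, a_1 = floor((14 + 14)/28) = 1.
  m_2 = 28*1 - 14 = 14, d_2 = (224 - 14^2)/28 = 28/28 = 1, a_2 = floor((14 + 14)/1) = 28.
  m_3 = 1*28 - 14 = 14, d_3 = (224 - 14^2)/1 = 28/1 = 28: (m_3, d_3) = (m_1, d_1) = (14, 28), so from here the quotients repeat a_1, a_2; the period length is 2.
Hence the expansion of sqrt(224) is a_0 = 14 followed by the repeating block 1, 28 (period 2).

[14; (1, 28)]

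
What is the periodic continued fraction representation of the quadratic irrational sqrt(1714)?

[41; (2, 2, 82)]

Write x_i = (sqrt(1714) + m_i)/d_i with (m_0, d_0) = (0, 1). a_0 = floor(sqrt(1714)) = 41, since 41^2 = 1681 <= 1714 < 1764 = 42^2.
Iterate m_{i+1} = d_i*a_i - m_i, d_{i+1} = (1714 - m_{i+1}^2)/d_i, a_{i+1} = floor((a_0 + m_{i+1})/d_{i+1}):
  m_1 = 1*41 - 0 = 41, d_1 = (1714 - 41^2)/1 = 33/1 = 33, a_1 = floor((41 + 41)/33) = 2.
  m_2 = 33*2 - 41 = 25, d_2 = (1714 - 25^2)/33 = 1089/33 = 33, a_2 = floor((41 + 25)/33) = 2.
  m_3 = 33*2 - 25 = 41, d_3 = (1714 - 41^2)/33 = 33/33 = 1, a_3 = floor((41 + 41)/1) = 82.
  m_4 = 1*82 - 41 = 41, d_4 = (1714 - 41^2)/1 = 33/1 = 33: (m_4, d_4) = (m_1, d_1) = (41, 33), so from here the quotients repeat a_1, ..., a_3; the period length is 3.
Hence the expansion of sqrt(1714) is a_0 = 41 followed by the repeating block 2, 2, 82 (period 3).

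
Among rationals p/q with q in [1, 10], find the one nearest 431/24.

18/1

Expand x = 431/24 as a continued fraction with the Euclidean algorithm:
  431 = 17*24 + 23, so a_0 = 17.
  24 = 1*23 + 1, so a_1 = 1.
  23 = 23*1 + 0, so a_2 = 23.
so x = [17; 1, 23].
Convergents (p_i = a_i*p_{i-1} + p_{i-2}, q_i = a_i*q_{i-1} + q_{i-2} with p_{-2}=0, p_{-1}=1, q_{-2}=1, q_{-1}=0), until the denominator exceeds 10:
  i=0: a_0=17, p_0 = 17*1 + 0 = 17, q_0 = 17*0 + 1 = 1.
  i=1: a_1=1, p_1 = 1*17 + 1 = 18, q_1 = 1*1 + 0 = 1.
  i=2: a_2=23, p_2 = 23*18 + 17 = 431, q_2 = 23*1 + 1 = 24.
q_2 = 24 > 10, so the last convergent with denominator <= 10 is p_1/q_1 = 18/1.
The closest fraction with denominator <= 10 is either p_1/q_1 or the intermediate fraction (k*p_1 + p_0)/(k*q_1 + q_0) with the largest k >= 1 whose denominator stays <= 10; these approach x as k grows, and every other convergent or intermediate fraction in range is farther away.
Largest k: floor((10 - q_0)/q_1) = floor((10 - 1)/1) = 9.
That gives (9*18 + 17)/(9*1 + 1) = 179/10.
Compare the errors: |x - 18/1| = |431*1 - 18*24|/(24*1) = 1/24, and |x - 179/10| = |431*10 - 179*24|/(24*10) = 14/240.
Cross-multiplying, 1*240 = 240 < 336 = 14*24, so 1/24 is smaller: the convergent 18/1 is closer to x than 179/10.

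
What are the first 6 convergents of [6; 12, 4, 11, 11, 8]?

6/1, 73/12, 298/49, 3351/551, 37159/6110, 300623/49431

Using the convergent recurrence p_i = a_i*p_{i-1} + p_{i-2}, q_i = a_i*q_{i-1} + q_{i-2} with p_{-2}=0, p_{-1}=1, q_{-2}=1, q_{-1}=0:
  i=0: a_0=6, p_0 = 6*1 + 0 = 6, q_0 = 6*0 + 1 = 1.
  i=1: a_1=12, p_1 = 12*6 + 1 = 73, q_1 = 12*1 + 0 = 12.
  i=2: a_2=4, p_2 = 4*73 + 6 = 298, q_2 = 4*12 + 1 = 49.
  i=3: a_3=11, p_3 = 11*298 + 73 = 3351, q_3 = 11*49 + 12 = 551.
  i=4: a_4=11, p_4 = 11*3351 + 298 = 37159, q_4 = 11*551 + 49 = 6110.
  i=5: a_5=8, p_5 = 8*37159 + 3351 = 300623, q_5 = 8*6110 + 551 = 49431.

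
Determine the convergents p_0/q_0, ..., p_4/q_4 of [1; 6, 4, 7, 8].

Using the convergent recurrence p_i = a_i*p_{i-1} + p_{i-2}, q_i = a_i*q_{i-1} + q_{i-2} with p_{-2}=0, p_{-1}=1, q_{-2}=1, q_{-1}=0:
  i=0: a_0=1, p_0 = 1*1 + 0 = 1, q_0 = 1*0 + 1 = 1.
  i=1: a_1=6, p_1 = 6*1 + 1 = 7, q_1 = 6*1 + 0 = 6.
  i=2: a_2=4, p_2 = 4*7 + 1 = 29, q_2 = 4*6 + 1 = 25.
  i=3: a_3=7, p_3 = 7*29 + 7 = 210, q_3 = 7*25 + 6 = 181.
  i=4: a_4=8, p_4 = 8*210 + 29 = 1709, q_4 = 8*181 + 25 = 1473.

1/1, 7/6, 29/25, 210/181, 1709/1473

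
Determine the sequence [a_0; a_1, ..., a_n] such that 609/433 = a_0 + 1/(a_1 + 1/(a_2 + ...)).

[1; 2, 2, 5, 1, 3, 1, 2]

Run the Euclidean algorithm on 609 and 433; the successive quotients are the partial quotients a_0, a_1, ... (each step inverts the fractional part left over by the previous one):
  609 = 1*433 + 176, so a_0 = 1.
  433 = 2*176 + 81, so a_1 = 2.
  176 = 2*81 + 14, so a_2 = 2.
  81 = 5*14 + 11, so a_3 = 5.
  14 = 1*11 + 3, so a_4 = 1.
  11 = 3*3 + 2, so a_5 = 3.
  3 = 1*2 + 1, so a_6 = 1.
  2 = 2*1 + 0, so a_7 = 2.
The remainder reaches 0 after 8 divisions, so the expansion has 8 partial quotients, read off in order.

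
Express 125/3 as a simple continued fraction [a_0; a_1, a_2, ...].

[41; 1, 2]

Run the Euclidean algorithm on 125 and 3; the successive quotients are the partial quotients a_0, a_1, ... (each step inverts the fractional part left over by the previous one):
  125 = 41*3 + 2, so a_0 = 41.
  3 = 1*2 + 1, so a_1 = 1.
  2 = 2*1 + 0, so a_2 = 2.
The remainder reaches 0 after 3 divisions, so the expansion has 3 partial quotients, read off in order.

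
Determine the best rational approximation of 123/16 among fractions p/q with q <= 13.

100/13

Expand x = 123/16 as a continued fraction with the Euclidean algorithm:
  123 = 7*16 + 11, so a_0 = 7.
  16 = 1*11 + 5, so a_1 = 1.
  11 = 2*5 + 1, so a_2 = 2.
  5 = 5*1 + 0, so a_3 = 5.
so x = [7; 1, 2, 5].
Convergents (p_i = a_i*p_{i-1} + p_{i-2}, q_i = a_i*q_{i-1} + q_{i-2} with p_{-2}=0, p_{-1}=1, q_{-2}=1, q_{-1}=0), until the denominator exceeds 13:
  i=0: a_0=7, p_0 = 7*1 + 0 = 7, q_0 = 7*0 + 1 = 1.
  i=1: a_1=1, p_1 = 1*7 + 1 = 8, q_1 = 1*1 + 0 = 1.
  i=2: a_2=2, p_2 = 2*8 + 7 = 23, q_2 = 2*1 + 1 = 3.
  i=3: a_3=5, p_3 = 5*23 + 8 = 123, q_3 = 5*3 + 1 = 16.
q_3 = 16 > 13, so the last convergent with denominator <= 13 is p_2/q_2 = 23/3.
The closest fraction with denominator <= 13 is either p_2/q_2 or the intermediate fraction (k*p_2 + p_1)/(k*q_2 + q_1) with the largest k >= 1 whose denominator stays <= 13; these approach x as k grows, and every other convergent or intermediate fraction in range is farther away.
Largest k: floor((13 - q_1)/q_2) = floor((13 - 1)/3) = 4.
That gives (4*23 + 8)/(4*3 + 1) = 100/13.
Compare the errors: |x - 23/3| = |123*3 - 23*16|/(16*3) = 1/48, and |x - 100/13| = |123*13 - 100*16|/(16*13) = 1/208.
Cross-multiplying, 1*48 = 48 < 208 = 1*208, so 1/208 is smaller: the intermediate fraction 100/13 is closer to x than 23/3.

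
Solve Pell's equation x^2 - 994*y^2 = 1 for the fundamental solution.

First expand sqrt(994) as a continued fraction. With x_i = (sqrt(994) + m_i)/d_i and (m_0, d_0) = (0, 1): a_0 = floor(sqrt(994)) = 31, since 31^2 = 961 <= 994 < 1024 = 32^2.
Iterate m_{i+1} = d_i*a_i - m_i, d_{i+1} = (994 - m_{i+1}^2)/d_i, a_{i+1} = floor((a_0 + m_{i+1})/d_{i+1}):
  m_1 = 1*31 - 0 = 31, d_1 = (994 - 31^2)/1 = 33/1 = 33, a_1 = floor((31 + 31)/33) = 1.
  m_2 = 33*1 - 31 = 2, d_2 = (994 - 2^2)/33 = 990/33 = 30, a_2 = floor((31 + 2)/30) = 1.
  m_3 = 30*1 - 2 = 28, d_3 = (994 - 28^2)/30 = 210/30 = 7, a_3 = floor((31 + 28)/7) = 8.
  m_4 = 7*8 - 28 = 28, d_4 = (994 - 28^2)/7 = 210/7 = 30, a_4 = floor((31 + 28)/30) = 1.
  m_5 = 30*1 - 28 = 2, d_5 = (994 - 2^2)/30 = 990/30 = 33, a_5 = floor((31 + 2)/33) = 1.
  m_6 = 33*1 - 2 = 31, d_6 = (994 - 31^2)/33 = 33/33 = 1, a_6 = floor((31 + 31)/1) = 62.
  m_7 = 1*62 - 31 = 31, d_7 = (994 - 31^2)/1 = 33/1 = 33: (m_7, d_7) = (m_1, d_1) = (31, 33), so from here the quotients repeat a_1, ..., a_6; the period length is 6.
So sqrt(994) = [31; (1, 1, 8, 1, 1, 62)] with period length k = 6.
k is even, so the fundamental solution of x^2 - 994y^2 = 1 is (p_{k-1}, q_{k-1}) = (p_5, q_5); compute convergents through index 5.
Convergents (p_i = a_i*p_{i-1} + p_{i-2}, q_i = a_i*q_{i-1} + q_{i-2} with p_{-2}=0, p_{-1}=1, q_{-2}=1, q_{-1}=0):
  i=0: a_0=31, p_0 = 31*1 + 0 = 31, q_0 = 31*0 + 1 = 1.
  i=1: a_1=1, p_1 = 1*31 + 1 = 32, q_1 = 1*1 + 0 = 1.
  i=2: a_2=1, p_2 = 1*32 + 31 = 63, q_2 = 1*1 + 1 = 2.
  i=3: a_3=8, p_3 = 8*63 + 32 = 536, q_3 = 8*2 + 1 = 17.
  i=4: a_4=1, p_4 = 1*536 + 63 = 599, q_4 = 1*17 + 2 = 19.
  i=5: a_5=1, p_5 = 1*599 + 536 = 1135, q_5 = 1*19 + 17 = 36.
Check: 1135^2 - 994*36^2 = 1288225 - 1288224 = 1, so (x, y) = (1135, 36) solves the equation, and by the theorem it is the least positive solution.

(x, y) = (1135, 36)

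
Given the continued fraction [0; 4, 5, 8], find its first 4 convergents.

0/1, 1/4, 5/21, 41/172

Using the convergent recurrence p_i = a_i*p_{i-1} + p_{i-2}, q_i = a_i*q_{i-1} + q_{i-2} with p_{-2}=0, p_{-1}=1, q_{-2}=1, q_{-1}=0:
  i=0: a_0=0, p_0 = 0*1 + 0 = 0, q_0 = 0*0 + 1 = 1.
  i=1: a_1=4, p_1 = 4*0 + 1 = 1, q_1 = 4*1 + 0 = 4.
  i=2: a_2=5, p_2 = 5*1 + 0 = 5, q_2 = 5*4 + 1 = 21.
  i=3: a_3=8, p_3 = 8*5 + 1 = 41, q_3 = 8*21 + 4 = 172.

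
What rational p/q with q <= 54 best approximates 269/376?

5/7

Expand x = 269/376 as a continued fraction with the Euclidean algorithm:
  269 = 0*376 + 269, so a_0 = 0.
  376 = 1*269 + 107, so a_1 = 1.
  269 = 2*107 + 55, so a_2 = 2.
  107 = 1*55 + 52, so a_3 = 1.
  55 = 1*52 + 3, so a_4 = 1.
  52 = 17*3 + 1, so a_5 = 17.
  3 = 3*1 + 0, so a_6 = 3.
so x = [0; 1, 2, 1, 1, 17, 3].
Convergents (p_i = a_i*p_{i-1} + p_{i-2}, q_i = a_i*q_{i-1} + q_{i-2} with p_{-2}=0, p_{-1}=1, q_{-2}=1, q_{-1}=0), until the denominator exceeds 54:
  i=0: a_0=0, p_0 = 0*1 + 0 = 0, q_0 = 0*0 + 1 = 1.
  i=1: a_1=1, p_1 = 1*0 + 1 = 1, q_1 = 1*1 + 0 = 1.
  i=2: a_2=2, p_2 = 2*1 + 0 = 2, q_2 = 2*1 + 1 = 3.
  i=3: a_3=1, p_3 = 1*2 + 1 = 3, q_3 = 1*3 + 1 = 4.
  i=4: a_4=1, p_4 = 1*3 + 2 = 5, q_4 = 1*4 + 3 = 7.
  i=5: a_5=17, p_5 = 17*5 + 3 = 88, q_5 = 17*7 + 4 = 123.
q_5 = 123 > 54, so the last convergent with denominator <= 54 is p_4/q_4 = 5/7.
The closest fraction with denominator <= 54 is either p_4/q_4 or the intermediate fraction (k*p_4 + p_3)/(k*q_4 + q_3) with the largest k >= 1 whose denominator stays <= 54; these approach x as k grows, and every other convergent or intermediate fraction in range is farther away.
Largest k: floor((54 - q_3)/q_4) = floor((54 - 4)/7) = 7.
That gives (7*5 + 3)/(7*7 + 4) = 38/53.
Compare the errors: |x - 5/7| = |269*7 - 5*376|/(376*7) = 3/2632, and |x - 38/53| = |269*53 - 38*376|/(376*53) = 31/19928.
Cross-multiplying, 3*19928 = 59784 < 81592 = 31*2632, so 3/2632 is smaller: the convergent 5/7 is closer to x than 38/53.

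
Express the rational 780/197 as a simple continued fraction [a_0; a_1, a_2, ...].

Run the Euclidean algorithm on 780 and 197; the successive quotients are the partial quotients a_0, a_1, ... (each step inverts the fractional part left over by the previous one):
  780 = 3*197 + 189, so a_0 = 3.
  197 = 1*189 + 8, so a_1 = 1.
  189 = 23*8 + 5, so a_2 = 23.
  8 = 1*5 + 3, so a_3 = 1.
  5 = 1*3 + 2, so a_4 = 1.
  3 = 1*2 + 1, so a_5 = 1.
  2 = 2*1 + 0, so a_6 = 2.
The remainder reaches 0 after 7 divisions, so the expansion has 7 partial quotients, read off in order.

[3; 1, 23, 1, 1, 1, 2]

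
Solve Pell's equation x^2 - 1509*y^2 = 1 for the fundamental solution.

First expand sqrt(1509) as a continued fraction. With x_i = (sqrt(1509) + m_i)/d_i and (m_0, d_0) = (0, 1): a_0 = floor(sqrt(1509)) = 38, since 38^2 = 1444 <= 1509 < 1521 = 39^2.
Iterate m_{i+1} = d_i*a_i - m_i, d_{i+1} = (1509 - m_{i+1}^2)/d_i, a_{i+1} = floor((a_0 + m_{i+1})/d_{i+1}):
  m_1 = 1*38 - 0 = 38, d_1 = (1509 - 38^2)/1 = 65/1 = 65, a_1 = floor((38 + 38)/65) = 1.
  m_2 = 65*1 - 38 = 27, d_2 = (1509 - 27^2)/65 = 780/65 = 12, a_2 = floor((38 + 27)/12) = 5.
  m_3 = 12*5 - 27 = 33, d_3 = (1509 - 33^2)/12 = 420/12 = 35, a_3 = floor((38 + 33)/35) = 2.
  m_4 = 35*2 - 33 = 37, d_4 = (1509 - 37^2)/35 = 140/35 = 4, a_4 = floor((38 + 37)/4) = 18.
  m_5 = 4*18 - 37 = 35, d_5 = (1509 - 35^2)/4 = 284/4 = 71, a_5 = floor((38 + 35)/71) = 1.
  m_6 = 71*1 - 35 = 36, d_6 = (1509 - 36^2)/71 = 213/71 = 3, a_6 = floor((38 + 36)/3) = 24.
  m_7 = 3*24 - 36 = 36, d_7 = (1509 - 36^2)/3 = 213/3 = 71, a_7 = floor((38 + 36)/71) = 1.
  m_8 = 71*1 - 36 = 35, d_8 = (1509 - 35^2)/71 = 284/71 = 4, a_8 = floor((38 + 35)/4) = 18.
  m_9 = 4*18 - 35 = 37, d_9 = (1509 - 37^2)/4 = 140/4 = 35, a_9 = floor((38 + 37)/35) = 2.
  m_10 = 35*2 - 37 = 33, d_10 = (1509 - 33^2)/35 = 420/35 = 12, a_10 = floor((38 + 33)/12) = 5.
  m_11 = 12*5 - 33 = 27, d_11 = (1509 - 27^2)/12 = 780/12 = 65, a_11 = floor((38 + 27)/65) = 1.
  m_12 = 65*1 - 27 = 38, d_12 = (1509 - 38^2)/65 = 65/65 = 1, a_12 = floor((38 + 38)/1) = 76.
  m_13 = 1*76 - 38 = 38, d_13 = (1509 - 38^2)/1 = 65/1 = 65: (m_13, d_13) = (m_1, d_1) = (38, 65), so from here the quotients repeat a_1, ..., a_12; the period length is 12.
So sqrt(1509) = [38; (1, 5, 2, 18, 1, 24, 1, 18, 2, 5, 1, 76)] with period length k = 12.
k is even, so the fundamental solution of x^2 - 1509y^2 = 1 is (p_{k-1}, q_{k-1}) = (p_11, q_11); compute convergents through index 11.
Convergents (p_i = a_i*p_{i-1} + p_{i-2}, q_i = a_i*q_{i-1} + q_{i-2} with p_{-2}=0, p_{-1}=1, q_{-2}=1, q_{-1}=0):
  i=0: a_0=38, p_0 = 38*1 + 0 = 38, q_0 = 38*0 + 1 = 1.
  i=1: a_1=1, p_1 = 1*38 + 1 = 39, q_1 = 1*1 + 0 = 1.
  i=2: a_2=5, p_2 = 5*39 + 38 = 233, q_2 = 5*1 + 1 = 6.
  i=3: a_3=2, p_3 = 2*233 + 39 = 505, q_3 = 2*6 + 1 = 13.
  i=4: a_4=18, p_4 = 18*505 + 233 = 9323, q_4 = 18*13 + 6 = 240.
  i=5: a_5=1, p_5 = 1*9323 + 505 = 9828, q_5 = 1*240 + 13 = 253.
  i=6: a_6=24, p_6 = 24*9828 + 9323 = 245195, q_6 = 24*253 + 240 = 6312.
  i=7: a_7=1, p_7 = 1*245195 + 9828 = 255023, q_7 = 1*6312 + 253 = 6565.
  i=8: a_8=18, p_8 = 18*255023 + 245195 = 4835609, q_8 = 18*6565 + 6312 = 124482.
  i=9: a_9=2, p_9 = 2*4835609 + 255023 = 9926241, q_9 = 2*124482 + 6565 = 255529.
  i=10: a_10=5, p_10 = 5*9926241 + 4835609 = 54466814, q_10 = 5*255529 + 124482 = 1402127.
  i=11: a_11=1, p_11 = 1*54466814 + 9926241 = 64393055, q_11 = 1*1402127 + 255529 = 1657656.
Check: 64393055^2 - 1509*1657656^2 = 4146465532233025 - 4146465532233024 = 1, so (x, y) = (64393055, 1657656) solves the equation, and by the theorem it is the least positive solution.

(x, y) = (64393055, 1657656)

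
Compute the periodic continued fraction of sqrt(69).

Write x_i = (sqrt(69) + m_i)/d_i with (m_0, d_0) = (0, 1). a_0 = floor(sqrt(69)) = 8, since 8^2 = 64 <= 69 < 81 = 9^2.
Iterate m_{i+1} = d_i*a_i - m_i, d_{i+1} = (69 - m_{i+1}^2)/d_i, a_{i+1} = floor((a_0 + m_{i+1})/d_{i+1}):
  m_1 = 1*8 - 0 = 8, d_1 = (69 - 8^2)/1 = 5/1 = 5, a_1 = floor((8 + 8)/5) = 3.
  m_2 = 5*3 - 8 = 7, d_2 = (69 - 7^2)/5 = 20/5 = 4, a_2 = floor((8 + 7)/4) = 3.
  m_3 = 4*3 - 7 = 5, d_3 = (69 - 5^2)/4 = 44/4 = 11, a_3 = floor((8 + 5)/11) = 1.
  m_4 = 11*1 - 5 = 6, d_4 = (69 - 6^2)/11 = 33/11 = 3, a_4 = floor((8 + 6)/3) = 4.
  m_5 = 3*4 - 6 = 6, d_5 = (69 - 6^2)/3 = 33/3 = 11, a_5 = floor((8 + 6)/11) = 1.
  m_6 = 11*1 - 6 = 5, d_6 = (69 - 5^2)/11 = 44/11 = 4, a_6 = floor((8 + 5)/4) = 3.
  m_7 = 4*3 - 5 = 7, d_7 = (69 - 7^2)/4 = 20/4 = 5, a_7 = floor((8 + 7)/5) = 3.
  m_8 = 5*3 - 7 = 8, d_8 = (69 - 8^2)/5 = 5/5 = 1, a_8 = floor((8 + 8)/1) = 16.
  m_9 = 1*16 - 8 = 8, d_9 = (69 - 8^2)/1 = 5/1 = 5: (m_9, d_9) = (m_1, d_1) = (8, 5), so from here the quotients repeat a_1, ..., a_8; the period length is 8.
Hence the expansion of sqrt(69) is a_0 = 8 followed by the repeating block 3, 3, 1, 4, 1, 3, 3, 16 (period 8).

[8; (3, 3, 1, 4, 1, 3, 3, 16)]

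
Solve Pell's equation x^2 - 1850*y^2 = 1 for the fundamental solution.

(x, y) = (3699, 86)

First expand sqrt(1850) as a continued fraction. With x_i = (sqrt(1850) + m_i)/d_i and (m_0, d_0) = (0, 1): a_0 = floor(sqrt(1850)) = 43, since 43^2 = 1849 <= 1850 < 1936 = 44^2.
Iterate m_{i+1} = d_i*a_i - m_i, d_{i+1} = (1850 - m_{i+1}^2)/d_i, a_{i+1} = floor((a_0 + m_{i+1})/d_{i+1}):
  m_1 = 1*43 - 0 = 43, d_1 = (1850 - 43^2)/1 = 1/1 = 1, a_1 = floor((43 + 43)/1) = 86.
  m_2 = 1*86 - 43 = 43, d_2 = (1850 - 43^2)/1 = 1/1 = 1: (m_2, d_2) = (m_1, d_1) = (43, 1), so from here the quotient a_1 repeats; the period length is 1.
So sqrt(1850) = [43; (86)] with period length k = 1.
k is odd, so (p_{k-1}, q_{k-1}) only solves x^2 - 1850y^2 = -1 and the fundamental solution of x^2 - 1850y^2 = 1 is (p_{2k-1}, q_{2k-1}) = (p_1, q_1); compute convergents through index 1, running through the period twice.
Convergents (p_i = a_i*p_{i-1} + p_{i-2}, q_i = a_i*q_{i-1} + q_{i-2} with p_{-2}=0, p_{-1}=1, q_{-2}=1, q_{-1}=0):
  i=0: a_0=43, p_0 = 43*1 + 0 = 43, q_0 = 43*0 + 1 = 1.
  i=1: a_1=86, p_1 = 86*43 + 1 = 3699, q_1 = 86*1 + 0 = 86.
Indeed p_0^2 - 1850*q_0^2 = 1849 - 1850 = -1, not +1.
Check: 3699^2 - 1850*86^2 = 13682601 - 13682600 = 1, so (x, y) = (3699, 86) solves the equation, and by the theorem it is the least positive solution.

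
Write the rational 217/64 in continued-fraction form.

Run the Euclidean algorithm on 217 and 64; the successive quotients are the partial quotients a_0, a_1, ... (each step inverts the fractional part left over by the previous one):
  217 = 3*64 + 25, so a_0 = 3.
  64 = 2*25 + 14, so a_1 = 2.
  25 = 1*14 + 11, so a_2 = 1.
  14 = 1*11 + 3, so a_3 = 1.
  11 = 3*3 + 2, so a_4 = 3.
  3 = 1*2 + 1, so a_5 = 1.
  2 = 2*1 + 0, so a_6 = 2.
The remainder reaches 0 after 7 divisions, so the expansion has 7 partial quotients, read off in order.

[3; 2, 1, 1, 3, 1, 2]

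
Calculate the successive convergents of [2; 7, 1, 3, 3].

Using the convergent recurrence p_i = a_i*p_{i-1} + p_{i-2}, q_i = a_i*q_{i-1} + q_{i-2} with p_{-2}=0, p_{-1}=1, q_{-2}=1, q_{-1}=0:
  i=0: a_0=2, p_0 = 2*1 + 0 = 2, q_0 = 2*0 + 1 = 1.
  i=1: a_1=7, p_1 = 7*2 + 1 = 15, q_1 = 7*1 + 0 = 7.
  i=2: a_2=1, p_2 = 1*15 + 2 = 17, q_2 = 1*7 + 1 = 8.
  i=3: a_3=3, p_3 = 3*17 + 15 = 66, q_3 = 3*8 + 7 = 31.
  i=4: a_4=3, p_4 = 3*66 + 17 = 215, q_4 = 3*31 + 8 = 101.

2/1, 15/7, 17/8, 66/31, 215/101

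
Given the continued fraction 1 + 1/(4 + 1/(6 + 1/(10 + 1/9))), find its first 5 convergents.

1/1, 5/4, 31/25, 315/254, 2866/2311

Using the convergent recurrence p_i = a_i*p_{i-1} + p_{i-2}, q_i = a_i*q_{i-1} + q_{i-2} with p_{-2}=0, p_{-1}=1, q_{-2}=1, q_{-1}=0:
  i=0: a_0=1, p_0 = 1*1 + 0 = 1, q_0 = 1*0 + 1 = 1.
  i=1: a_1=4, p_1 = 4*1 + 1 = 5, q_1 = 4*1 + 0 = 4.
  i=2: a_2=6, p_2 = 6*5 + 1 = 31, q_2 = 6*4 + 1 = 25.
  i=3: a_3=10, p_3 = 10*31 + 5 = 315, q_3 = 10*25 + 4 = 254.
  i=4: a_4=9, p_4 = 9*315 + 31 = 2866, q_4 = 9*254 + 25 = 2311.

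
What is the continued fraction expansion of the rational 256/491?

[0; 1, 1, 11, 5, 4]

Run the Euclidean algorithm on 256 and 491; the successive quotients are the partial quotients a_0, a_1, ... (each step inverts the fractional part left over by the previous one):
  256 = 0*491 + 256, so a_0 = 0.
  491 = 1*256 + 235, so a_1 = 1.
  256 = 1*235 + 21, so a_2 = 1.
  235 = 11*21 + 4, so a_3 = 11.
  21 = 5*4 + 1, so a_4 = 5.
  4 = 4*1 + 0, so a_5 = 4.
The remainder reaches 0 after 6 divisions, so the expansion has 6 partial quotients, read off in order.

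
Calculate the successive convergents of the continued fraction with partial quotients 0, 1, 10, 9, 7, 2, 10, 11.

0/1, 1/1, 10/11, 91/100, 647/711, 1385/1522, 14497/15931, 160852/176763

Using the convergent recurrence p_i = a_i*p_{i-1} + p_{i-2}, q_i = a_i*q_{i-1} + q_{i-2} with p_{-2}=0, p_{-1}=1, q_{-2}=1, q_{-1}=0:
  i=0: a_0=0, p_0 = 0*1 + 0 = 0, q_0 = 0*0 + 1 = 1.
  i=1: a_1=1, p_1 = 1*0 + 1 = 1, q_1 = 1*1 + 0 = 1.
  i=2: a_2=10, p_2 = 10*1 + 0 = 10, q_2 = 10*1 + 1 = 11.
  i=3: a_3=9, p_3 = 9*10 + 1 = 91, q_3 = 9*11 + 1 = 100.
  i=4: a_4=7, p_4 = 7*91 + 10 = 647, q_4 = 7*100 + 11 = 711.
  i=5: a_5=2, p_5 = 2*647 + 91 = 1385, q_5 = 2*711 + 100 = 1522.
  i=6: a_6=10, p_6 = 10*1385 + 647 = 14497, q_6 = 10*1522 + 711 = 15931.
  i=7: a_7=11, p_7 = 11*14497 + 1385 = 160852, q_7 = 11*15931 + 1522 = 176763.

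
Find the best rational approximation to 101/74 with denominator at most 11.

15/11

Expand x = 101/74 as a continued fraction with the Euclidean algorithm:
  101 = 1*74 + 27, so a_0 = 1.
  74 = 2*27 + 20, so a_1 = 2.
  27 = 1*20 + 7, so a_2 = 1.
  20 = 2*7 + 6, so a_3 = 2.
  7 = 1*6 + 1, so a_4 = 1.
  6 = 6*1 + 0, so a_5 = 6.
so x = [1; 2, 1, 2, 1, 6].
Convergents (p_i = a_i*p_{i-1} + p_{i-2}, q_i = a_i*q_{i-1} + q_{i-2} with p_{-2}=0, p_{-1}=1, q_{-2}=1, q_{-1}=0), until the denominator exceeds 11:
  i=0: a_0=1, p_0 = 1*1 + 0 = 1, q_0 = 1*0 + 1 = 1.
  i=1: a_1=2, p_1 = 2*1 + 1 = 3, q_1 = 2*1 + 0 = 2.
  i=2: a_2=1, p_2 = 1*3 + 1 = 4, q_2 = 1*2 + 1 = 3.
  i=3: a_3=2, p_3 = 2*4 + 3 = 11, q_3 = 2*3 + 2 = 8.
  i=4: a_4=1, p_4 = 1*11 + 4 = 15, q_4 = 1*8 + 3 = 11.
  i=5: a_5=6, p_5 = 6*15 + 11 = 101, q_5 = 6*11 + 8 = 74.
q_5 = 74 > 11, so the last convergent with denominator <= 11 is p_4/q_4 = 15/11.
The closest fraction with denominator <= 11 is either p_4/q_4 or the intermediate fraction (k*p_4 + p_3)/(k*q_4 + q_3) with the largest k >= 1 whose denominator stays <= 11; these approach x as k grows, and every other convergent or intermediate fraction in range is farther away.
Largest k: floor((11 - q_3)/q_4) = floor((11 - 8)/11) = 0.
Since k = 0, no intermediate fraction beyond p_4/q_4 has denominator <= 11, so the convergent 15/11 is the closest (its error is |101*11 - 15*74|/(74*11) = 1/814).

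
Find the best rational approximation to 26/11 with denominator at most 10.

Expand x = 26/11 as a continued fraction with the Euclidean algorithm:
  26 = 2*11 + 4, so a_0 = 2.
  11 = 2*4 + 3, so a_1 = 2.
  4 = 1*3 + 1, so a_2 = 1.
  3 = 3*1 + 0, so a_3 = 3.
so x = [2; 2, 1, 3].
Convergents (p_i = a_i*p_{i-1} + p_{i-2}, q_i = a_i*q_{i-1} + q_{i-2} with p_{-2}=0, p_{-1}=1, q_{-2}=1, q_{-1}=0), until the denominator exceeds 10:
  i=0: a_0=2, p_0 = 2*1 + 0 = 2, q_0 = 2*0 + 1 = 1.
  i=1: a_1=2, p_1 = 2*2 + 1 = 5, q_1 = 2*1 + 0 = 2.
  i=2: a_2=1, p_2 = 1*5 + 2 = 7, q_2 = 1*2 + 1 = 3.
  i=3: a_3=3, p_3 = 3*7 + 5 = 26, q_3 = 3*3 + 2 = 11.
q_3 = 11 > 10, so the last convergent with denominator <= 10 is p_2/q_2 = 7/3.
The closest fraction with denominator <= 10 is either p_2/q_2 or the intermediate fraction (k*p_2 + p_1)/(k*q_2 + q_1) with the largest k >= 1 whose denominator stays <= 10; these approach x as k grows, and every other convergent or intermediate fraction in range is farther away.
Largest k: floor((10 - q_1)/q_2) = floor((10 - 2)/3) = 2.
That gives (2*7 + 5)/(2*3 + 2) = 19/8.
Compare the errors: |x - 7/3| = |26*3 - 7*11|/(11*3) = 1/33, and |x - 19/8| = |26*8 - 19*11|/(11*8) = 1/88.
Cross-multiplying, 1*33 = 33 < 88 = 1*88, so 1/88 is smaller: the intermediate fraction 19/8 is closer to x than 7/3.

19/8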